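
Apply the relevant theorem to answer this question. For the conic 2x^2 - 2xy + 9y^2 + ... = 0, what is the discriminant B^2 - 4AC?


The discriminant of a conic Ax^2 + Bxy + Cy^2 + ... = 0 is B^2 - 4AC.
B^2 = (-2)^2 = 4
4AC = 4*2*9 = 72
Discriminant = 4 - 72 = -68

-68


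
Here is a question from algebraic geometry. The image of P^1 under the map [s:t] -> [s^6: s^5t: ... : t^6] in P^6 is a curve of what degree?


The rational normal curve in P^6 is the image of P^1 under the 6-uple Veronese.
A general hyperplane in P^6 pulls back to a degree-6 form on P^1, which has 6 zeros,
so the curve meets a general hyperplane in 6 points. Degree = 6.

6


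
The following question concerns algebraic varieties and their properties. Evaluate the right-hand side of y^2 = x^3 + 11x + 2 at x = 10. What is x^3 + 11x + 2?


Compute x^3 + 11x + 2 at x = 10:
x^3 = 10^3 = 1000
11*x = 11*10 = 110
Sum: 1000 + 110 + 2 = 1112

1112


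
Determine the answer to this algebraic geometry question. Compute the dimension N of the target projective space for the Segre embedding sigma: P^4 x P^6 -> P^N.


The Segre embedding maps P^m x P^n into P^N via
all products of coordinates from each factor.
N = (m+1)(n+1) - 1
N = (4+1)(6+1) - 1
N = 5*7 - 1
N = 35 - 1 = 34

34


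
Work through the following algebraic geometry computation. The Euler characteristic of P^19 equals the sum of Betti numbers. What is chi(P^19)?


The complex projective space P^19 has one cell in each even real dimension 0, 2, ..., 38.
The cohomology groups are H^{2k}(P^19) = Z for k = 0,...,19, and 0 otherwise.
Euler characteristic = sum of Betti numbers = 1 per even-dimensional cohomology group.
chi(P^19) = 19 + 1 = 20

20


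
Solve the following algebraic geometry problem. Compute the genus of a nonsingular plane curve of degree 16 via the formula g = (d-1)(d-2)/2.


Using the genus formula for smooth plane curves:
g = (d-1)(d-2)/2
g = (16-1)(16-2)/2
g = 15*14/2
g = 210/2 = 105

105


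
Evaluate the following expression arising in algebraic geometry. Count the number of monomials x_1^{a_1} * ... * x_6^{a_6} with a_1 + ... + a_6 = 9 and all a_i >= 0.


The number of degree-9 monomials in 6 variables is C(d+n-1, n-1).
= C(9+6-1, 6-1) = C(14, 5)
= 2002

2002


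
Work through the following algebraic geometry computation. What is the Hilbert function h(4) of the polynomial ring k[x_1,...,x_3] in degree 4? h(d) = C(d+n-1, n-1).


The Hilbert function for the polynomial ring in 3 variables is:
h(d) = C(d+n-1, n-1)
h(4) = C(4+3-1, 3-1) = C(6, 2)
= 6! / (2! * 4!)
= 15

15


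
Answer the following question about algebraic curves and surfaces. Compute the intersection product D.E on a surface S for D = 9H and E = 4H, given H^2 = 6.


Using bilinearity of the intersection pairing on a surface S:
(aH).(bH) = ab * (H.H)
We have H^2 = 6.
D.E = (9H).(4H) = 9*4*6
= 36*6
= 216

216


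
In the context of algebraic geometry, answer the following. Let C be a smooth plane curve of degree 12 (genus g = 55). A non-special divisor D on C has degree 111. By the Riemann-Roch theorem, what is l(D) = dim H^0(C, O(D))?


First, compute the genus of a smooth plane curve of degree 12:
g = (d-1)(d-2)/2 = (12-1)(12-2)/2 = 55
For a non-special divisor D (i.e., h^1(D) = 0), Riemann-Roch gives:
l(D) = deg(D) - g + 1
Since deg(D) = 111 >= 2g - 1 = 109, D is non-special.
l(D) = 111 - 55 + 1 = 57

57


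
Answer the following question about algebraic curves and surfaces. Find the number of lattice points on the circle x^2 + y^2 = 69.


Systematically check integer values of x where x^2 <= 69.
For each valid x, check if 69 - x^2 is a perfect square.
Total integer solutions found: 0

0


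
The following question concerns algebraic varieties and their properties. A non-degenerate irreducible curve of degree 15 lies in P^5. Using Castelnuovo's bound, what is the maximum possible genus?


Castelnuovo's bound: write d - 1 = m(r-1) + epsilon with 0 <= epsilon < r-1.
d - 1 = 15 - 1 = 14
r - 1 = 5 - 1 = 4
14 = 3*4 + 2, so m = 3, epsilon = 2
pi(d, r) = m(m-1)(r-1)/2 + m*epsilon
= 3*2*4/2 + 3*2
= 24/2 + 6
= 12 + 6 = 18

18


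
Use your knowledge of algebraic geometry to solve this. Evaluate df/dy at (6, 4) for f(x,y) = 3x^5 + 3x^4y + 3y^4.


df/dy = 3*x^4 + 4*3*y^3
At (6,4): 3*6^4 + 4*3*4^3
= 3888 + 768
= 4656

4656


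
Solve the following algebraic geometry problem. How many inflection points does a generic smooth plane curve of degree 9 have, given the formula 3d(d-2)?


For a general smooth plane curve C of degree d, the inflection points are
the intersection of C with its Hessian curve, which has degree 3(d-2).
By Bezout, the total intersection number is d * 3(d-2) = 9 * 21 = 189.
For a general curve every flex is ordinary, so each contributes
multiplicity 1 to C·Hess(C), and the number of distinct inflection
points is 3d(d-2).
Inflection points = 3*9*(9-2) = 3*9*7 = 189

189


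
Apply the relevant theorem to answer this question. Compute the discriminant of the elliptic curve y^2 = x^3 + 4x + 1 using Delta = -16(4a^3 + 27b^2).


Compute each component:
4a^3 = 4*4^3 = 4*64 = 256
27b^2 = 27*1^2 = 27*1 = 27
4a^3 + 27b^2 = 256 + 27 = 283
Delta = -16*283 = -4528

-4528


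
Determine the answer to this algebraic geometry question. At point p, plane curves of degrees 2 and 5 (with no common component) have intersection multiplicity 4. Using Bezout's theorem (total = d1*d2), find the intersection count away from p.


By Bezout's theorem, the total intersection number is d1 * d2.
Total = 2 * 5 = 10
Intersection multiplicity at p = 4
Remaining intersections = 10 - 4 = 6

6


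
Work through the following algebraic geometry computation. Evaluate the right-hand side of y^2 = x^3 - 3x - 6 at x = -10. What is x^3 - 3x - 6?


Compute x^3 - 3x - 6 at x = -10:
x^3 = (-10)^3 = -1000
(-3)*x = (-3)*(-10) = 30
Sum: -1000 + 30 - 6 = -976

-976


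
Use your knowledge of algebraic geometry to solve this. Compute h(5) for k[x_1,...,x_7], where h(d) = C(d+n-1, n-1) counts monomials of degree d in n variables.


The Hilbert function for the polynomial ring in 7 variables is:
h(d) = C(d+n-1, n-1)
h(5) = C(5+7-1, 7-1) = C(11, 6)
= 11! / (6! * 5!)
= 462

462


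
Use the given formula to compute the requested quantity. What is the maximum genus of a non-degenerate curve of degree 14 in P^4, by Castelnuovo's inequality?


Castelnuovo's bound: write d - 1 = m(r-1) + epsilon with 0 <= epsilon < r-1.
d - 1 = 14 - 1 = 13
r - 1 = 4 - 1 = 3
13 = 4*3 + 1, so m = 4, epsilon = 1
pi(d, r) = m(m-1)(r-1)/2 + m*epsilon
= 4*3*3/2 + 4*1
= 36/2 + 4
= 18 + 4 = 22

22


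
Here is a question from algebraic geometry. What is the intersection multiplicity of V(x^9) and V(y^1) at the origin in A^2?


The intersection multiplicity of V(x^a) and V(y^b) at the origin is:
I(O; V(x^9), V(y^1)) = dim_k(k[x,y]/(x^9, y^1))
A basis for k[x,y]/(x^9, y^1) is the set of monomials x^i * y^j
where 0 <= i < 9 and 0 <= j < 1.
The number of such monomials is 9 * 1 = 9

9


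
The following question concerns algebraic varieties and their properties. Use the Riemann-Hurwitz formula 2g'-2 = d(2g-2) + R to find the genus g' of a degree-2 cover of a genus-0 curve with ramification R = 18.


Riemann-Hurwitz formula: 2g' - 2 = d(2g - 2) + R
Given: d = 2, g = 0, R = 18
2g' - 2 = 2*(2*0 - 2) + 18
2g' - 2 = 2*(-2) + 18
2g' - 2 = -4 + 18 = 14
2g' = 16
g' = 8

8


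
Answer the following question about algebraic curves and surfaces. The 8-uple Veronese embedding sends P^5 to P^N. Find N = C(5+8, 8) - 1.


The Veronese embedding v_d: P^n -> P^N maps each point to all
degree-d monomials in n+1 homogeneous coordinates.
N = C(n+d, d) - 1
N = C(5+8, 8) - 1
N = C(13, 8) - 1
C(13, 8) = 1287
N = 1287 - 1 = 1286

1286


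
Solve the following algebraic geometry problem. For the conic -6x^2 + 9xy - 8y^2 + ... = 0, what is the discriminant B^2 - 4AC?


The discriminant of a conic Ax^2 + Bxy + Cy^2 + ... = 0 is B^2 - 4AC.
B^2 = 9^2 = 81
4AC = 4*(-6)*(-8) = 192
Discriminant = 81 - 192 = -111

-111


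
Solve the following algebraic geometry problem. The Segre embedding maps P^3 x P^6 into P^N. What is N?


The Segre embedding maps P^m x P^n into P^N via
all products of coordinates from each factor.
N = (m+1)(n+1) - 1
N = (3+1)(6+1) - 1
N = 4*7 - 1
N = 28 - 1 = 27

27


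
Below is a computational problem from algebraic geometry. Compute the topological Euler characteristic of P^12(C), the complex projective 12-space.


The complex projective space P^12 has one cell in each even real dimension 0, 2, ..., 24.
The cohomology groups are H^{2k}(P^12) = Z for k = 0,...,12, and 0 otherwise.
Euler characteristic = sum of Betti numbers = 1 per even-dimensional cohomology group.
chi(P^12) = 12 + 1 = 13

13


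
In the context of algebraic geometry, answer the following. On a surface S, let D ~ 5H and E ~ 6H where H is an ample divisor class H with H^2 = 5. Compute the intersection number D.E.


Using bilinearity of the intersection pairing on a surface S:
(aH).(bH) = ab * (H.H)
We have H^2 = 5.
D.E = (5H).(6H) = 5*6*5
= 30*5
= 150

150


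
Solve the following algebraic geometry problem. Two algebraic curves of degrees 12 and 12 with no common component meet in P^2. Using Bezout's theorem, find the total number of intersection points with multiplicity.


Bezout's theorem states the intersection count equals the product of degrees.
Intersection count = 12 * 12 = 144

144


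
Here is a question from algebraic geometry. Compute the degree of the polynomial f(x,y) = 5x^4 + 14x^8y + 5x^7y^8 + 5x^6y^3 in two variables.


Examine each term for its total degree (sum of exponents).
  Term '5x^4' has total degree 4+0 = 4.
  Term '14x^8y' has total degree 8+1 = 9.
  Term '5x^7y^8' has total degree 7+8 = 15.
  Term '5x^6y^3' has total degree 6+3 = 9.
The maximum total degree among all terms is 15.

15


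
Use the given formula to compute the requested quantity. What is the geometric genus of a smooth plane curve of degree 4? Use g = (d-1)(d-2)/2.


Using the genus formula for smooth plane curves:
g = (d-1)(d-2)/2
g = (4-1)(4-2)/2
g = 3*2/2
g = 6/2 = 3

3


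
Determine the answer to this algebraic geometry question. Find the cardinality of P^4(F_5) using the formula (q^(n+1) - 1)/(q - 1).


P^4(F_5) has (q^(n+1) - 1)/(q - 1) points.
= 5^4 + 5^3 + 5^2 + 5^1 + 5^0
= 625 + 125 + 25 + 5 + 1
= 781

781


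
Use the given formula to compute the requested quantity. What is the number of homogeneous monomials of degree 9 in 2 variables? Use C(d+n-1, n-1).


The number of degree-9 monomials in 2 variables is C(d+n-1, n-1).
= C(9+2-1, 2-1) = C(10, 1)
= 10

10


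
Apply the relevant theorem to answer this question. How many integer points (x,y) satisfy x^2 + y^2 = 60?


Systematically check integer values of x where x^2 <= 60.
For each valid x, check if 60 - x^2 is a perfect square.
Total integer solutions found: 0

0


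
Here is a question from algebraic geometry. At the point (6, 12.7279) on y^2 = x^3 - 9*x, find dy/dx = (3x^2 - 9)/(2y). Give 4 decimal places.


Using implicit differentiation of y^2 = x^3 - 9*x:
2y * dy/dx = 3x^2 - 9
dy/dx = (3x^2 - 9)/(2y)
Numerator: 3*6^2 - 9 = 99
Denominator: 2*12.7279 = 25.4558
dy/dx = 99/25.4558 = 3.8891

3.8891


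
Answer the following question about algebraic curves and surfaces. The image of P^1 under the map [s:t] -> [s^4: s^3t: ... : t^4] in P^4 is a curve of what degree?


The rational normal curve in P^4 is the image of P^1 under the 4-uple Veronese.
A general hyperplane in P^4 pulls back to a degree-4 form on P^1, which has 4 zeros,
so the curve meets a general hyperplane in 4 points. Degree = 4.

4


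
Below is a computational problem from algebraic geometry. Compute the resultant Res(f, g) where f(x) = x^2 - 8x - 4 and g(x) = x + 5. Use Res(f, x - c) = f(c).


For Res(f, x - c), we evaluate f at x = c.
f(-5) = (-5)^2 - 8*(-5) - 4
= 25 + 40 - 4
= 65 - 4 = 61
Res(f, g) = 61

61


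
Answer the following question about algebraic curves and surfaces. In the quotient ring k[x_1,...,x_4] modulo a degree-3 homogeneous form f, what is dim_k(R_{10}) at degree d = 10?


For R = k[x_1,...,x_n]/(f) with f homogeneous of degree e:
The Hilbert series is (1 - t^e)/(1 - t)^n.
So h(d) = C(d+n-1, n-1) - C(d-e+n-1, n-1) for d >= e.
With n=4, e=3, d=10:
C(10+4-1, 4-1) = C(13, 3) = 286
C(10-3+4-1, 4-1) = C(10, 3) = 120
h(10) = 286 - 120 = 166

166


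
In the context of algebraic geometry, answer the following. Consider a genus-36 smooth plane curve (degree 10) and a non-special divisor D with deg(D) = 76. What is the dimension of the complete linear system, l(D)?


First, compute the genus of a smooth plane curve of degree 10:
g = (d-1)(d-2)/2 = (10-1)(10-2)/2 = 36
For a non-special divisor D (i.e., h^1(D) = 0), Riemann-Roch gives:
l(D) = deg(D) - g + 1
Since deg(D) = 76 >= 2g - 1 = 71, D is non-special.
l(D) = 76 - 36 + 1 = 41

41


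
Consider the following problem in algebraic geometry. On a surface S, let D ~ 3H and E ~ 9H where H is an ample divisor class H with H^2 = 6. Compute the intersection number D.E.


Using bilinearity of the intersection pairing on a surface S:
(aH).(bH) = ab * (H.H)
We have H^2 = 6.
D.E = (3H).(9H) = 3*9*6
= 27*6
= 162

162


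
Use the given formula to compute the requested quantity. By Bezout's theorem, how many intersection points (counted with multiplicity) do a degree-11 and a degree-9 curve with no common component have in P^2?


Bezout's theorem states the intersection count equals the product of degrees.
Intersection count = 11 * 9 = 99

99


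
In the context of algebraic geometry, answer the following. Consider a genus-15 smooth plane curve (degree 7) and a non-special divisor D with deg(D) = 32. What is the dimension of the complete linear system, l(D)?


First, compute the genus of a smooth plane curve of degree 7:
g = (d-1)(d-2)/2 = (7-1)(7-2)/2 = 15
For a non-special divisor D (i.e., h^1(D) = 0), Riemann-Roch gives:
l(D) = deg(D) - g + 1
Since deg(D) = 32 >= 2g - 1 = 29, D is non-special.
l(D) = 32 - 15 + 1 = 18

18


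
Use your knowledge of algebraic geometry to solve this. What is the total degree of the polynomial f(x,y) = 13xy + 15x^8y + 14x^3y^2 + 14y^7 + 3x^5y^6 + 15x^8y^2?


Examine each term for its total degree (sum of exponents).
  Term '13xy' has total degree 1+1 = 2.
  Term '15x^8y' has total degree 8+1 = 9.
  Term '14x^3y^2' has total degree 3+2 = 5.
  Term '14y^7' has total degree 0+7 = 7.
  Term '3x^5y^6' has total degree 5+6 = 11.
  Term '15x^8y^2' has total degree 8+2 = 10.
The maximum total degree among all terms is 11.

11


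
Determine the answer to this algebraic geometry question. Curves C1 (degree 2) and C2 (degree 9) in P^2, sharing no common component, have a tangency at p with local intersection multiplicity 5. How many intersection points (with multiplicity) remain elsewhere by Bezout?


By Bezout's theorem, the total intersection number is d1 * d2.
Total = 2 * 9 = 18
Intersection multiplicity at p = 5
Remaining intersections = 18 - 5 = 13

13


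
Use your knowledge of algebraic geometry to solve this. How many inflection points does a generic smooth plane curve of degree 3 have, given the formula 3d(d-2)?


For a general smooth plane curve C of degree d, the inflection points are
the intersection of C with its Hessian curve, which has degree 3(d-2).
By Bezout, the total intersection number is d * 3(d-2) = 3 * 3 = 9.
For a general curve every flex is ordinary, so each contributes
multiplicity 1 to C·Hess(C), and the number of distinct inflection
points is 3d(d-2).
Inflection points = 3*3*(3-2) = 3*3*1 = 9

9


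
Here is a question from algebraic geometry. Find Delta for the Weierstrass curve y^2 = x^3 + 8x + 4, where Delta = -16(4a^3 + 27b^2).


Compute each component:
4a^3 = 4*8^3 = 4*512 = 2048
27b^2 = 27*4^2 = 27*16 = 432
4a^3 + 27b^2 = 2048 + 432 = 2480
Delta = -16*2480 = -39680

-39680


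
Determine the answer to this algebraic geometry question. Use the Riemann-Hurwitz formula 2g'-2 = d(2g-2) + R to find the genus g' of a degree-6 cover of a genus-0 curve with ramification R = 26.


Riemann-Hurwitz formula: 2g' - 2 = d(2g - 2) + R
Given: d = 6, g = 0, R = 26
2g' - 2 = 6*(2*0 - 2) + 26
2g' - 2 = 6*(-2) + 26
2g' - 2 = -12 + 26 = 14
2g' = 16
g' = 8

8


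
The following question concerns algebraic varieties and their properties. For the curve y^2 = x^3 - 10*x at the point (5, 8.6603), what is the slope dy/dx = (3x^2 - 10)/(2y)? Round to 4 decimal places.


Using implicit differentiation of y^2 = x^3 - 10*x:
2y * dy/dx = 3x^2 - 10
dy/dx = (3x^2 - 10)/(2y)
Numerator: 3*5^2 - 10 = 65
Denominator: 2*8.6603 = 17.3206
dy/dx = 65/17.3206 = 3.7528

3.7528


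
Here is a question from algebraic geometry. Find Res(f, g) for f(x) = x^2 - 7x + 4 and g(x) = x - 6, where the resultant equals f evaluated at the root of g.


For Res(f, x - c), we evaluate f at x = c.
f(6) = 6^2 - 7*6 + 4
= 36 - 42 + 4
= -6 + 4 = -2
Res(f, g) = -2

-2


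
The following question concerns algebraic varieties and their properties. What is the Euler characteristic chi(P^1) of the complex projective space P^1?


The complex projective space P^1 has one cell in each even real dimension 0, 2, ..., 2.
The cohomology groups are H^{2k}(P^1) = Z for k = 0,...,1, and 0 otherwise.
Euler characteristic = sum of Betti numbers = 1 per even-dimensional cohomology group.
chi(P^1) = 1 + 1 = 2

2


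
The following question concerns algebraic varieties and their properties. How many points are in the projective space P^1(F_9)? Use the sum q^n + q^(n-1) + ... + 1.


P^1(F_9) has (q^(n+1) - 1)/(q - 1) points.
= 9^1 + 9^0
= 9 + 1
= 10

10


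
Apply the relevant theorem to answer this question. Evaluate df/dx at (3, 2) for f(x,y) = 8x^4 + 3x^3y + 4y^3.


df/dx = 4*8*x^3 + 3*3*x^2*y
At (3,2): 4*8*3^3 + 3*3*3^2*2
= 864 + 162
= 1026

1026


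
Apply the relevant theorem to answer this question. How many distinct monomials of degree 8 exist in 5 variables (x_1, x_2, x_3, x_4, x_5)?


The number of degree-8 monomials in 5 variables is C(d+n-1, n-1).
= C(8+5-1, 5-1) = C(12, 4)
= 495

495


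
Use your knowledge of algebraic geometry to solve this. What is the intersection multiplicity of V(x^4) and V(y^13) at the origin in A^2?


The intersection multiplicity of V(x^a) and V(y^b) at the origin is:
I(O; V(x^4), V(y^13)) = dim_k(k[x,y]/(x^4, y^13))
A basis for k[x,y]/(x^4, y^13) is the set of monomials x^i * y^j
where 0 <= i < 4 and 0 <= j < 13.
The number of such monomials is 4 * 13 = 52

52


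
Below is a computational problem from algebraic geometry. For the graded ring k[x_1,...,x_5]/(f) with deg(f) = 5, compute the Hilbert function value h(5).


For R = k[x_1,...,x_n]/(f) with f homogeneous of degree e:
The Hilbert series is (1 - t^e)/(1 - t)^n.
So h(d) = C(d+n-1, n-1) - C(d-e+n-1, n-1) for d >= e.
With n=5, e=5, d=5:
C(5+5-1, 5-1) = C(9, 4) = 126
C(5-5+5-1, 5-1) = C(4, 4) = 1
h(5) = 126 - 1 = 125

125


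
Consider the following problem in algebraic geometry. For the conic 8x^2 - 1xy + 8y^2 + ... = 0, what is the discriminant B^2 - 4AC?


The discriminant of a conic Ax^2 + Bxy + Cy^2 + ... = 0 is B^2 - 4AC.
B^2 = (-1)^2 = 1
4AC = 4*8*8 = 256
Discriminant = 1 - 256 = -255

-255


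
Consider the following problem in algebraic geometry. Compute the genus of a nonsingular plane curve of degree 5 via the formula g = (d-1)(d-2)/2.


Using the genus formula for smooth plane curves:
g = (d-1)(d-2)/2
g = (5-1)(5-2)/2
g = 4*3/2
g = 12/2 = 6

6


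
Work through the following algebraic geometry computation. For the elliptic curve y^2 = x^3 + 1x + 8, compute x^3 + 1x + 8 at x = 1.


Compute x^3 + 1x + 8 at x = 1:
x^3 = 1^3 = 1
1*x = 1*1 = 1
Sum: 1 + 1 + 8 = 10

10


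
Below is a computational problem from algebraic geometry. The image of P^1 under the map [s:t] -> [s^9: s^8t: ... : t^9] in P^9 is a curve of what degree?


The rational normal curve in P^9 is the image of P^1 under the 9-uple Veronese.
A general hyperplane in P^9 pulls back to a degree-9 form on P^1, which has 9 zeros,
so the curve meets a general hyperplane in 9 points. Degree = 9.

9


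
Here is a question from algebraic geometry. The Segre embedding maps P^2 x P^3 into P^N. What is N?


The Segre embedding maps P^m x P^n into P^N via
all products of coordinates from each factor.
N = (m+1)(n+1) - 1
N = (2+1)(3+1) - 1
N = 3*4 - 1
N = 12 - 1 = 11

11


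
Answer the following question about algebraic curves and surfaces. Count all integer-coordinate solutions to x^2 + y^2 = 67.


Systematically check integer values of x where x^2 <= 67.
For each valid x, check if 67 - x^2 is a perfect square.
Total integer solutions found: 0

0


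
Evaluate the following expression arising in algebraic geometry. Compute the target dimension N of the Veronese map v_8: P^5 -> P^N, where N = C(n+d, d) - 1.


The Veronese embedding v_d: P^n -> P^N maps each point to all
degree-d monomials in n+1 homogeneous coordinates.
N = C(n+d, d) - 1
N = C(5+8, 8) - 1
N = C(13, 8) - 1
C(13, 8) = 1287
N = 1287 - 1 = 1286

1286


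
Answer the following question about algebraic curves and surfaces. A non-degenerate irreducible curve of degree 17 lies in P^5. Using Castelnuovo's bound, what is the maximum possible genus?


Castelnuovo's bound: write d - 1 = m(r-1) + epsilon with 0 <= epsilon < r-1.
d - 1 = 17 - 1 = 16
r - 1 = 5 - 1 = 4
16 = 4*4 + 0, so m = 4, epsilon = 0
pi(d, r) = m(m-1)(r-1)/2 + m*epsilon
= 4*3*4/2 + 4*0
= 48/2 + 0
= 24 + 0 = 24

24


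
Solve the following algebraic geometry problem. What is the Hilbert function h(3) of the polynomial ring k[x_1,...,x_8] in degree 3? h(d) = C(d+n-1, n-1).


The Hilbert function for the polynomial ring in 8 variables is:
h(d) = C(d+n-1, n-1)
h(3) = C(3+8-1, 8-1) = C(10, 7)
= 10! / (7! * 3!)
= 120

120


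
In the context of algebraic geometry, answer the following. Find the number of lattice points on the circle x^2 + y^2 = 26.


Systematically check integer values of x where x^2 <= 26.
For each valid x, check if 26 - x^2 is a perfect square.
x=1: 26 - 1 = 25, sqrt = 5 (valid)
x=5: 26 - 25 = 1, sqrt = 1 (valid)
Total integer solutions found: 8

8


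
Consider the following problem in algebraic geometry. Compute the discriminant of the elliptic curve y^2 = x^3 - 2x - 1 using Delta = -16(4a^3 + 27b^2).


Compute each component:
4a^3 = 4*(-2)^3 = 4*(-8) = -32
27b^2 = 27*(-1)^2 = 27*1 = 27
4a^3 + 27b^2 = -32 + 27 = -5
Delta = -16*(-5) = 80

80


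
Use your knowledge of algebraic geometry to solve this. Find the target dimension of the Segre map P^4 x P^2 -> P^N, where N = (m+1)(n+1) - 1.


The Segre embedding maps P^m x P^n into P^N via
all products of coordinates from each factor.
N = (m+1)(n+1) - 1
N = (4+1)(2+1) - 1
N = 5*3 - 1
N = 15 - 1 = 14

14


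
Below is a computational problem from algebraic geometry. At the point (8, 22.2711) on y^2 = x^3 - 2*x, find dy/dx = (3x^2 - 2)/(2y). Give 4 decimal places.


Using implicit differentiation of y^2 = x^3 - 2*x:
2y * dy/dx = 3x^2 - 2
dy/dx = (3x^2 - 2)/(2y)
Numerator: 3*8^2 - 2 = 190
Denominator: 2*22.2711 = 44.5422
dy/dx = 190/44.5422 = 4.2656

4.2656


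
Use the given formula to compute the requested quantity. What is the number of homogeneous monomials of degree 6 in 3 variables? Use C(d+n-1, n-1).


The number of degree-6 monomials in 3 variables is C(d+n-1, n-1).
= C(6+3-1, 3-1) = C(8, 2)
= 28

28


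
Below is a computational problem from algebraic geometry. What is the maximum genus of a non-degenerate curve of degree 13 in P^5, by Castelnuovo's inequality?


Castelnuovo's bound: write d - 1 = m(r-1) + epsilon with 0 <= epsilon < r-1.
d - 1 = 13 - 1 = 12
r - 1 = 5 - 1 = 4
12 = 3*4 + 0, so m = 3, epsilon = 0
pi(d, r) = m(m-1)(r-1)/2 + m*epsilon
= 3*2*4/2 + 3*0
= 24/2 + 0
= 12 + 0 = 12

12


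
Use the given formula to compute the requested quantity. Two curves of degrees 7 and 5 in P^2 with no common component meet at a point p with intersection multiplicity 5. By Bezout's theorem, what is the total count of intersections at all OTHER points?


By Bezout's theorem, the total intersection number is d1 * d2.
Total = 7 * 5 = 35
Intersection multiplicity at p = 5
Remaining intersections = 35 - 5 = 30

30


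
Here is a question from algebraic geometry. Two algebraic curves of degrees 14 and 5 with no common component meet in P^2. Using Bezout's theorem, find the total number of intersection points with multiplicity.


Bezout's theorem states the intersection count equals the product of degrees.
Intersection count = 14 * 5 = 70

70


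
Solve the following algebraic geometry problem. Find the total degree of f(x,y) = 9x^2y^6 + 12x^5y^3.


Examine each term for its total degree (sum of exponents).
  Term '9x^2y^6' has total degree 2+6 = 8.
  Term '12x^5y^3' has total degree 5+3 = 8.
The maximum total degree among all terms is 8.

8


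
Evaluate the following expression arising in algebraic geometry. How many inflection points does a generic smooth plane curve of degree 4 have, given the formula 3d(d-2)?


For a general smooth plane curve C of degree d, the inflection points are
the intersection of C with its Hessian curve, which has degree 3(d-2).
By Bezout, the total intersection number is d * 3(d-2) = 4 * 6 = 24.
For a general curve every flex is ordinary, so each contributes
multiplicity 1 to C·Hess(C), and the number of distinct inflection
points is 3d(d-2).
Inflection points = 3*4*(4-2) = 3*4*2 = 24

24


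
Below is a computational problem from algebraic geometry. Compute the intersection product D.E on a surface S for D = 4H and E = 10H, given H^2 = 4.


Using bilinearity of the intersection pairing on a surface S:
(aH).(bH) = ab * (H.H)
We have H^2 = 4.
D.E = (4H).(10H) = 4*10*4
= 40*4
= 160

160


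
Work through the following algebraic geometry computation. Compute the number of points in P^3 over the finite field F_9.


P^3(F_9) has (q^(n+1) - 1)/(q - 1) points.
= 9^3 + 9^2 + 9^1 + 9^0
= 729 + 81 + 9 + 1
= 820

820


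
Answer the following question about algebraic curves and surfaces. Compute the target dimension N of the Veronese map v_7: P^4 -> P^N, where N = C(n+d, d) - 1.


The Veronese embedding v_d: P^n -> P^N maps each point to all
degree-d monomials in n+1 homogeneous coordinates.
N = C(n+d, d) - 1
N = C(4+7, 7) - 1
N = C(11, 7) - 1
C(11, 7) = 330
N = 330 - 1 = 329

329


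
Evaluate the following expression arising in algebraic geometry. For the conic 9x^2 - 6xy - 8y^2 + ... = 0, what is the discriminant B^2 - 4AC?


The discriminant of a conic Ax^2 + Bxy + Cy^2 + ... = 0 is B^2 - 4AC.
B^2 = (-6)^2 = 36
4AC = 4*9*(-8) = -288
Discriminant = 36 + 288 = 324

324


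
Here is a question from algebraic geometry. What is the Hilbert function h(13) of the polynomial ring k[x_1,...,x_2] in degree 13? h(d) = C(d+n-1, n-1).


The Hilbert function for the polynomial ring in 2 variables is:
h(d) = C(d+n-1, n-1)
h(13) = C(13+2-1, 2-1) = C(14, 1)
= 14! / (1! * 13!)
= 14

14


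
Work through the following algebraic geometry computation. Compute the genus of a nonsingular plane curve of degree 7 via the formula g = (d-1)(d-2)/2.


Using the genus formula for smooth plane curves:
g = (d-1)(d-2)/2
g = (7-1)(7-2)/2
g = 6*5/2
g = 30/2 = 15

15


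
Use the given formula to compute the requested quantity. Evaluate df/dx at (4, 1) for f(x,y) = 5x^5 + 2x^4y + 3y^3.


df/dx = 5*5*x^4 + 4*2*x^3*y
At (4,1): 5*5*4^4 + 4*2*4^3*1
= 6400 + 512
= 6912

6912


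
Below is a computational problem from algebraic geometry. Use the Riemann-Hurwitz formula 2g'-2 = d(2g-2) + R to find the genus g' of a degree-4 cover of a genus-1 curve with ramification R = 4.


Riemann-Hurwitz formula: 2g' - 2 = d(2g - 2) + R
Given: d = 4, g = 1, R = 4
2g' - 2 = 4*(2*1 - 2) + 4
2g' - 2 = 4*0 + 4
2g' - 2 = 0 + 4 = 4
2g' = 6
g' = 3

3


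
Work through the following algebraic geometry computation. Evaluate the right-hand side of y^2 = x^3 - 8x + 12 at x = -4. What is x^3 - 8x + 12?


Compute x^3 - 8x + 12 at x = -4:
x^3 = (-4)^3 = -64
(-8)*x = (-8)*(-4) = 32
Sum: -64 + 32 + 12 = -20

-20


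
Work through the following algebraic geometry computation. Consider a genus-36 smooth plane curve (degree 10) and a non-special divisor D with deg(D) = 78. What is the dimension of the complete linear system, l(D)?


First, compute the genus of a smooth plane curve of degree 10:
g = (d-1)(d-2)/2 = (10-1)(10-2)/2 = 36
For a non-special divisor D (i.e., h^1(D) = 0), Riemann-Roch gives:
l(D) = deg(D) - g + 1
Since deg(D) = 78 >= 2g - 1 = 71, D is non-special.
l(D) = 78 - 36 + 1 = 43

43


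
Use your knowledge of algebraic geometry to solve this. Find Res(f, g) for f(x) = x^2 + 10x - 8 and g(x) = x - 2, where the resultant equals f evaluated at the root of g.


For Res(f, x - c), we evaluate f at x = c.
f(2) = 2^2 + 10*2 - 8
= 4 + 20 - 8
= 24 - 8 = 16
Res(f, g) = 16

16


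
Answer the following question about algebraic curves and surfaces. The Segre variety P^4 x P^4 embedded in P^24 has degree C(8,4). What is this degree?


The degree of the Segre variety P^4 x P^4 is C(m+n, m).
= C(8, 4)
= 70

70


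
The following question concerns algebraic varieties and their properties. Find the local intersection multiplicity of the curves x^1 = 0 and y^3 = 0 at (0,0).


The intersection multiplicity of V(x^a) and V(y^b) at the origin is:
I(O; V(x^1), V(y^3)) = dim_k(k[x,y]/(x^1, y^3))
A basis for k[x,y]/(x^1, y^3) is the set of monomials x^i * y^j
where 0 <= i < 1 and 0 <= j < 3.
The number of such monomials is 1 * 3 = 3

3


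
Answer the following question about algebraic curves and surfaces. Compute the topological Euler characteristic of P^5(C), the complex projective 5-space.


The complex projective space P^5 has one cell in each even real dimension 0, 2, ..., 10.
The cohomology groups are H^{2k}(P^5) = Z for k = 0,...,5, and 0 otherwise.
Euler characteristic = sum of Betti numbers = 1 per even-dimensional cohomology group.
chi(P^5) = 5 + 1 = 6

6


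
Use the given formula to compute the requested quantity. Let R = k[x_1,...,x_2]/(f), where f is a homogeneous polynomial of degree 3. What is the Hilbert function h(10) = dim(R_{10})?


For R = k[x_1,...,x_n]/(f) with f homogeneous of degree e:
The Hilbert series is (1 - t^e)/(1 - t)^n.
So h(d) = C(d+n-1, n-1) - C(d-e+n-1, n-1) for d >= e.
With n=2, e=3, d=10:
C(10+2-1, 2-1) = C(11, 1) = 11
C(10-3+2-1, 2-1) = C(8, 1) = 8
h(10) = 11 - 8 = 3

3


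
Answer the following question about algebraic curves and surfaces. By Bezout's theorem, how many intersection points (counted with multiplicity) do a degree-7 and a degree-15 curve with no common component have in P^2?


Bezout's theorem states the intersection count equals the product of degrees.
Intersection count = 7 * 15 = 105

105


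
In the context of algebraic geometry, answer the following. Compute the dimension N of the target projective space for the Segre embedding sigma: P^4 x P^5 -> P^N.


The Segre embedding maps P^m x P^n into P^N via
all products of coordinates from each factor.
N = (m+1)(n+1) - 1
N = (4+1)(5+1) - 1
N = 5*6 - 1
N = 30 - 1 = 29

29


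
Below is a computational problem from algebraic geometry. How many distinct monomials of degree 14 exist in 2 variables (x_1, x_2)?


The number of degree-14 monomials in 2 variables is C(d+n-1, n-1).
= C(14+2-1, 2-1) = C(15, 1)
= 15

15


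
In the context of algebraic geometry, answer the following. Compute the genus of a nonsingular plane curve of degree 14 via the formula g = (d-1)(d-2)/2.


Using the genus formula for smooth plane curves:
g = (d-1)(d-2)/2
g = (14-1)(14-2)/2
g = 13*12/2
g = 156/2 = 78

78


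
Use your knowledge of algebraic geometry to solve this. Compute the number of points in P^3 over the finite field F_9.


P^3(F_9) has (q^(n+1) - 1)/(q - 1) points.
= 9^3 + 9^2 + 9^1 + 9^0
= 729 + 81 + 9 + 1
= 820

820


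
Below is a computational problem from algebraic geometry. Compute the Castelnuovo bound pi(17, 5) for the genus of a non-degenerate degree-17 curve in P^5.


Castelnuovo's bound: write d - 1 = m(r-1) + epsilon with 0 <= epsilon < r-1.
d - 1 = 17 - 1 = 16
r - 1 = 5 - 1 = 4
16 = 4*4 + 0, so m = 4, epsilon = 0
pi(d, r) = m(m-1)(r-1)/2 + m*epsilon
= 4*3*4/2 + 4*0
= 48/2 + 0
= 24 + 0 = 24

24


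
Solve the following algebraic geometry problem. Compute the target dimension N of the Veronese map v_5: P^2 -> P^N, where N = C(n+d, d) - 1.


The Veronese embedding v_d: P^n -> P^N maps each point to all
degree-d monomials in n+1 homogeneous coordinates.
N = C(n+d, d) - 1
N = C(2+5, 5) - 1
N = C(7, 5) - 1
C(7, 5) = 21
N = 21 - 1 = 20

20


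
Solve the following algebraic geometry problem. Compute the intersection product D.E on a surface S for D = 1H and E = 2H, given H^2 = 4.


Using bilinearity of the intersection pairing on a surface S:
(aH).(bH) = ab * (H.H)
We have H^2 = 4.
D.E = (1H).(2H) = 1*2*4
= 2*4
= 8

8


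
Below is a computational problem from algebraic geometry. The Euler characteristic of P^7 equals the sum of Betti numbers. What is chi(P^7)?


The complex projective space P^7 has one cell in each even real dimension 0, 2, ..., 14.
The cohomology groups are H^{2k}(P^7) = Z for k = 0,...,7, and 0 otherwise.
Euler characteristic = sum of Betti numbers = 1 per even-dimensional cohomology group.
chi(P^7) = 7 + 1 = 8

8


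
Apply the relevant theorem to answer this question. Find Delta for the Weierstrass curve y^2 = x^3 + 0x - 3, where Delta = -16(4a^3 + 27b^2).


Compute each component:
4a^3 = 4*0^3 = 4*0 = 0
27b^2 = 27*(-3)^2 = 27*9 = 243
4a^3 + 27b^2 = 0 + 243 = 243
Delta = -16*243 = -3888

-3888


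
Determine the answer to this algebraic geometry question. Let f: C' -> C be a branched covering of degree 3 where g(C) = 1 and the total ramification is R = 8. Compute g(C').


Riemann-Hurwitz formula: 2g' - 2 = d(2g - 2) + R
Given: d = 3, g = 1, R = 8
2g' - 2 = 3*(2*1 - 2) + 8
2g' - 2 = 3*0 + 8
2g' - 2 = 0 + 8 = 8
2g' = 10
g' = 5

5


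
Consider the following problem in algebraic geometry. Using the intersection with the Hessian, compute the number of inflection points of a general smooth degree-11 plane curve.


For a general smooth plane curve C of degree d, the inflection points are
the intersection of C with its Hessian curve, which has degree 3(d-2).
By Bezout, the total intersection number is d * 3(d-2) = 11 * 27 = 297.
For a general curve every flex is ordinary, so each contributes
multiplicity 1 to C·Hess(C), and the number of distinct inflection
points is 3d(d-2).
Inflection points = 3*11*(11-2) = 3*11*9 = 297

297


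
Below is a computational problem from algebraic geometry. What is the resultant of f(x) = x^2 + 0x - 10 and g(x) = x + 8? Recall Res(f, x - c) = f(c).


For Res(f, x - c), we evaluate f at x = c.
f(-8) = (-8)^2 + 0*(-8) - 10
= 64 + 0 - 10
= 64 - 10 = 54
Res(f, g) = 54

54


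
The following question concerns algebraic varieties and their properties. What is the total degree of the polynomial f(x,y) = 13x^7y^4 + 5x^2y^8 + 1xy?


Examine each term for its total degree (sum of exponents).
  Term '13x^7y^4' has total degree 7+4 = 11.
  Term '5x^2y^8' has total degree 2+8 = 10.
  Term '1xy' has total degree 1+1 = 2.
The maximum total degree among all terms is 11.

11


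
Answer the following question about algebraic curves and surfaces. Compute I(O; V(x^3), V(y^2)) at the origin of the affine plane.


The intersection multiplicity of V(x^a) and V(y^b) at the origin is:
I(O; V(x^3), V(y^2)) = dim_k(k[x,y]/(x^3, y^2))
A basis for k[x,y]/(x^3, y^2) is the set of monomials x^i * y^j
where 0 <= i < 3 and 0 <= j < 2.
The number of such monomials is 3 * 2 = 6

6


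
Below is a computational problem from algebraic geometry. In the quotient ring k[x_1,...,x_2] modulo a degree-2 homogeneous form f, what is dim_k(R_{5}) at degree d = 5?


For R = k[x_1,...,x_n]/(f) with f homogeneous of degree e:
The Hilbert series is (1 - t^e)/(1 - t)^n.
So h(d) = C(d+n-1, n-1) - C(d-e+n-1, n-1) for d >= e.
With n=2, e=2, d=5:
C(5+2-1, 2-1) = C(6, 1) = 6
C(5-2+2-1, 2-1) = C(4, 1) = 4
h(5) = 6 - 4 = 2

2


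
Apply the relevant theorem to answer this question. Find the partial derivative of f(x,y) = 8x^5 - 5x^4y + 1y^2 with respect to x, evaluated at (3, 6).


df/dx = 5*8*x^4 + 4*(-5)*x^3*y
At (3,6): 5*8*3^4 + 4*(-5)*3^3*6
= 3240 - 3240
= 0

0


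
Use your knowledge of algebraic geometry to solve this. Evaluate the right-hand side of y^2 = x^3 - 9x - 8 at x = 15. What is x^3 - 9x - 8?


Compute x^3 - 9x - 8 at x = 15:
x^3 = 15^3 = 3375
(-9)*x = (-9)*15 = -135
Sum: 3375 - 135 - 8 = 3232

3232


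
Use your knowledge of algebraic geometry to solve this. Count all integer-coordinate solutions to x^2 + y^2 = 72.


Systematically check integer values of x where x^2 <= 72.
For each valid x, check if 72 - x^2 is a perfect square.
x=6: 72 - 36 = 36, sqrt = 6 (valid)
Total integer solutions found: 4

4


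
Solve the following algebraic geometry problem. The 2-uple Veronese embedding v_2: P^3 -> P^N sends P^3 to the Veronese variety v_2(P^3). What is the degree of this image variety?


The Veronese variety v_2(P^3) has degree d^r.
d^r = 2^3 = 8

8


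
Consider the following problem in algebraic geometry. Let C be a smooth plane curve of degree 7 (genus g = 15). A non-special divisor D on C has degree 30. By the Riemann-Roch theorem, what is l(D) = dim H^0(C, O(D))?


First, compute the genus of a smooth plane curve of degree 7:
g = (d-1)(d-2)/2 = (7-1)(7-2)/2 = 15
For a non-special divisor D (i.e., h^1(D) = 0), Riemann-Roch gives:
l(D) = deg(D) - g + 1
Since deg(D) = 30 >= 2g - 1 = 29, D is non-special.
l(D) = 30 - 15 + 1 = 16

16


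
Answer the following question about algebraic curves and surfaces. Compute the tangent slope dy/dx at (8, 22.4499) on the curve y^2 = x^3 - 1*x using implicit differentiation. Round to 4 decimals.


Using implicit differentiation of y^2 = x^3 - 1*x:
2y * dy/dx = 3x^2 - 1
dy/dx = (3x^2 - 1)/(2y)
Numerator: 3*8^2 - 1 = 191
Denominator: 2*22.4499 = 44.8998
dy/dx = 191/44.8998 = 4.2539

4.2539


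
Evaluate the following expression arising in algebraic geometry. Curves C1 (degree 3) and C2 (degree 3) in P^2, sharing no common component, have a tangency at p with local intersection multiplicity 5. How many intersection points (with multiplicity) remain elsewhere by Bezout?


By Bezout's theorem, the total intersection number is d1 * d2.
Total = 3 * 3 = 9
Intersection multiplicity at p = 5
Remaining intersections = 9 - 5 = 4

4


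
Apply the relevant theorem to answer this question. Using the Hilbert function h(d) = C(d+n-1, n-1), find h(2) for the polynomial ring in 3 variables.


The Hilbert function for the polynomial ring in 3 variables is:
h(d) = C(d+n-1, n-1)
h(2) = C(2+3-1, 3-1) = C(4, 2)
= 4! / (2! * 2!)
= 6

6


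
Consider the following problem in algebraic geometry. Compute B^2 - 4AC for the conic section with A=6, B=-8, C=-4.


The discriminant of a conic Ax^2 + Bxy + Cy^2 + ... = 0 is B^2 - 4AC.
B^2 = (-8)^2 = 64
4AC = 4*6*(-4) = -96
Discriminant = 64 + 96 = 160

160


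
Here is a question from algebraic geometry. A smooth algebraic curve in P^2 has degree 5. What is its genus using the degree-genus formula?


Using the genus formula for smooth plane curves:
g = (d-1)(d-2)/2
g = (5-1)(5-2)/2
g = 4*3/2
g = 12/2 = 6

6


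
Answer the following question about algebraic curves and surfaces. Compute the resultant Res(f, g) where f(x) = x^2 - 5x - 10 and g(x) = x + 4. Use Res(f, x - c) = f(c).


For Res(f, x - c), we evaluate f at x = c.
f(-4) = (-4)^2 - 5*(-4) - 10
= 16 + 20 - 10
= 36 - 10 = 26
Res(f, g) = 26

26


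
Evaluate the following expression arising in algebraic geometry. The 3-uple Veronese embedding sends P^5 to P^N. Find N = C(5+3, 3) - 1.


The Veronese embedding v_d: P^n -> P^N maps each point to all
degree-d monomials in n+1 homogeneous coordinates.
N = C(n+d, d) - 1
N = C(5+3, 3) - 1
N = C(8, 3) - 1
C(8, 3) = 56
N = 56 - 1 = 55

55
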